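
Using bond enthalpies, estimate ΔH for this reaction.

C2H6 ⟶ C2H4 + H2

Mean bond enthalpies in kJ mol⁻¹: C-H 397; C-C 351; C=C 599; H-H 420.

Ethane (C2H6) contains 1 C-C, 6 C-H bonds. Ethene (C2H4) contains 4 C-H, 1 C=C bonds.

Bonds broken (reactants):
  C-C: 1 × 351 = 351
  C-H: 6 × 397 = 2382
  Σ(broken) = 2733 kJ
Bonds formed (products):
  C-H: 4 × 397 = 1588
  C=C: 1 × 599 = 599
  H-H: 1 × 420 = 420
  Σ(formed) = 2607 kJ
ΔH = Σ(broken) − Σ(formed) = 2733 − 2607 = +126 kJ

ΔH ≈ +126 kJ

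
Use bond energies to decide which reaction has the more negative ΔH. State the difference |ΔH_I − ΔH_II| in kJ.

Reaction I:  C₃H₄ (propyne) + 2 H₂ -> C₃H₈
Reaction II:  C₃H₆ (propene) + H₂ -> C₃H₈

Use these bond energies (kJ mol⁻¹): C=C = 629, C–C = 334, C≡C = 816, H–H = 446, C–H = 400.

Reaction I, by 167 kJ

Reaction I:
  Bonds broken (reactants):
    C≡C: 1 × 816 = 816
    C–C: 1 × 334 = 334
    C–H: 4 × 400 = 1600
    H–H: 2 × 446 = 892
    Σ(broken) = 3642 kJ
  Bonds formed (products):
    C–C: 2 × 334 = 668
    C–H: 8 × 400 = 3200
    Σ(formed) = 3868 kJ
  ΔH_I = 3642 − 3868 = −226 kJ
Reaction II:
  Bonds broken (reactants):
    C–C: 1 × 334 = 334
    C–H: 6 × 400 = 2400
    C=C: 1 × 629 = 629
    H–H: 1 × 446 = 446
    Σ(broken) = 3809 kJ
  Bonds formed (products):
    C–C: 2 × 334 = 668
    C–H: 8 × 400 = 3200
    Σ(formed) = 3868 kJ
  ΔH_II = 3809 − 3868 = −59 kJ
ΔH_I − ΔH_II = −167 kJ, so reaction I has the more negative ΔH; |ΔH_I − ΔH_II| = 167 kJ.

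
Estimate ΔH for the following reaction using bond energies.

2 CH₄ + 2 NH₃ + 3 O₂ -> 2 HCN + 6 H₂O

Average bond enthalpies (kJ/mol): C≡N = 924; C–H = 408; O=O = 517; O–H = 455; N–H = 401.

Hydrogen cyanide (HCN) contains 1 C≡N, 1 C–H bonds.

Bonds broken (reactants):
  C–H: 8 × 408 = 3264
  N–H: 6 × 401 = 2406
  O=O: 3 × 517 = 1551
  Σ(broken) = 7221 kJ
Bonds formed (products):
  C≡N: 2 × 924 = 1848
  C–H: 2 × 408 = 816
  O–H: 12 × 455 = 5460
  Σ(formed) = 8124 kJ
ΔH = Σ(broken) − Σ(formed) = 7221 − 8124 = −903 kJ

ΔH ≈ −903 kJ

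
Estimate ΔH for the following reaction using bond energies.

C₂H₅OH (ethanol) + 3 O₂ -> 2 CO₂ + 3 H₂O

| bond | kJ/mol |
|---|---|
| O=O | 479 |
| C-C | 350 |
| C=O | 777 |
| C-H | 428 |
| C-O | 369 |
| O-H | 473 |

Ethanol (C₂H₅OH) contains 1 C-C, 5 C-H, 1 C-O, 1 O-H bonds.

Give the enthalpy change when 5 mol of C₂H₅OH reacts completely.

ΔH = −5885 kJ

Bonds broken (reactants):
  C-C: 1 × 350 = 350
  C-H: 5 × 428 = 2140
  C-O: 1 × 369 = 369
  O-H: 1 × 473 = 473
  O=O: 3 × 479 = 1437
  Σ(broken) = 4769 kJ
Bonds formed (products):
  C=O: 4 × 777 = 3108
  O-H: 6 × 473 = 2838
  Σ(formed) = 5946 kJ
ΔH = Σ(broken) − Σ(formed) = 4769 − 5946 = −1177 kJ
For 5× the reaction as written: 5 × (−1177) = −5885 kJ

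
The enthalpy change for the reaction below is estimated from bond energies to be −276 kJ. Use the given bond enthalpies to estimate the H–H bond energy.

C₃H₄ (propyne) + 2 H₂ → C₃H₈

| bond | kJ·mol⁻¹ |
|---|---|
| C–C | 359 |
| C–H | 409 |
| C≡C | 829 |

Let D be the H–H bond energy.
Σ(broken) = 1×829 + 1×359 + 4×409 + 2×D = 2824 + 2D
Σ(formed) = 2×359 + 8×409 = 3990
ΔH = Σ(broken) − Σ(formed) = (2824 + 2D) − (3990) = −1166 + 2D
Setting this equal to −276 kJ gives 2D = 890, so D = 445 kJ/mol.

D(H–H) ≈ 445 kJ/mol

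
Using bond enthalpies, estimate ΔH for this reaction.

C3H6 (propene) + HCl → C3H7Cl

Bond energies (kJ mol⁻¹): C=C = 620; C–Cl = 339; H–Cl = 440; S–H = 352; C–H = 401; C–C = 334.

Bonds broken (reactants):
  C–C: 1 × 334 = 334
  C–H: 6 × 401 = 2406
  C=C: 1 × 620 = 620
  H–Cl: 1 × 440 = 440
  Σ(broken) = 3800 kJ
Bonds formed (products):
  C–C: 2 × 334 = 668
  C–Cl: 1 × 339 = 339
  C–H: 7 × 401 = 2807
  Σ(formed) = 3814 kJ
ΔH = Σ(broken) − Σ(formed) = 3800 − 3814 = −14 kJ

ΔH ≈ −14 kJ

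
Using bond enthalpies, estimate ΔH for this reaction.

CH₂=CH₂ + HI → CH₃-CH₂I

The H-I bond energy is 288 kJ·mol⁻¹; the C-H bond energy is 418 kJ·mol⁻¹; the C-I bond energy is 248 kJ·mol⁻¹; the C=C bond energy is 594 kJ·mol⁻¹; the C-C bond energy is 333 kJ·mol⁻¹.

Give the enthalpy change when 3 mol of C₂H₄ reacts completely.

ΔH = −351 kJ

Bonds broken (reactants):
  C-H: 4 × 418 = 1672
  C=C: 1 × 594 = 594
  H-I: 1 × 288 = 288
  Σ(broken) = 2554 kJ
Bonds formed (products):
  C-C: 1 × 333 = 333
  C-H: 5 × 418 = 2090
  C-I: 1 × 248 = 248
  Σ(formed) = 2671 kJ
ΔH = Σ(broken) − Σ(formed) = 2554 − 2671 = −117 kJ
For 3× the reaction as written: 3 × (−117) = −351 kJ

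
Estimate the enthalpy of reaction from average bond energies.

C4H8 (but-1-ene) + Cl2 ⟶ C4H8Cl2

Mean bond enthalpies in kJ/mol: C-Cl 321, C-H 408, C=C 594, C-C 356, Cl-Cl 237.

Bonds broken (reactants):
  C-C: 2 × 356 = 712
  C-H: 8 × 408 = 3264
  C=C: 1 × 594 = 594
  Cl-Cl: 1 × 237 = 237
  Σ(broken) = 4807 kJ
Bonds formed (products):
  C-C: 3 × 356 = 1068
  C-Cl: 2 × 321 = 642
  C-H: 8 × 408 = 3264
  Σ(formed) = 4974 kJ
ΔH = Σ(broken) − Σ(formed) = 4807 − 4974 = −167 kJ

ΔH ≈ −167 kJ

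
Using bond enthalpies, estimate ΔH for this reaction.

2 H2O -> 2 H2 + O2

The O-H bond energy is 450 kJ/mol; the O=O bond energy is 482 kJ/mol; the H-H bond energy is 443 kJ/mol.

ΔH ≈ +432 kJ

Bonds broken (reactants):
  O-H: 4 × 450 = 1800
  Σ(broken) = 1800 kJ
Bonds formed (products):
  H-H: 2 × 443 = 886
  O=O: 1 × 482 = 482
  Σ(formed) = 1368 kJ
ΔH = Σ(broken) − Σ(formed) = 1800 − 1368 = +432 kJ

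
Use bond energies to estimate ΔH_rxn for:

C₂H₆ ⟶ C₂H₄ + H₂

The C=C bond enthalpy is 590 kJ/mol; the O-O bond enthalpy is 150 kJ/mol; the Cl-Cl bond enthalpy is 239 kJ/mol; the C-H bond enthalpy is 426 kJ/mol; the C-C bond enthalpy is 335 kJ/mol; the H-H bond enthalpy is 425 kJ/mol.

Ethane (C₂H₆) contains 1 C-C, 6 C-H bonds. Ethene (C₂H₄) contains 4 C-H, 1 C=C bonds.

ΔH ≈ +172 kJ

Bonds broken (reactants):
  C-C: 1 × 335 = 335
  C-H: 6 × 426 = 2556
  Σ(broken) = 2891 kJ
Bonds formed (products):
  C-H: 4 × 426 = 1704
  C=C: 1 × 590 = 590
  H-H: 1 × 425 = 425
  Σ(formed) = 2719 kJ
ΔH = Σ(broken) − Σ(formed) = 2891 − 2719 = +172 kJ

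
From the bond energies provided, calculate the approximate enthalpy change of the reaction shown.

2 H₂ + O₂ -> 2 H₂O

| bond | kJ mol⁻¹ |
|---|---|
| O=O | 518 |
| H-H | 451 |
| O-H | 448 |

ΔH ≈ −372 kJ

Bonds broken (reactants):
  H-H: 2 × 451 = 902
  O=O: 1 × 518 = 518
  Σ(broken) = 1420 kJ
Bonds formed (products):
  O-H: 4 × 448 = 1792
  Σ(formed) = 1792 kJ
ΔH = Σ(broken) − Σ(formed) = 1420 − 1792 = −372 kJ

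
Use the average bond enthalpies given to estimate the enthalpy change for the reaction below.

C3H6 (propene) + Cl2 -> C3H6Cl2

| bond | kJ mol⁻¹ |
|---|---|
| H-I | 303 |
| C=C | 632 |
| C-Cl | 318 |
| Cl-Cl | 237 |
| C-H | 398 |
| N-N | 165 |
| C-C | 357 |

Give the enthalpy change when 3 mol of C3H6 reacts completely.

ΔH = −372 kJ

Bonds broken (reactants):
  C-C: 1 × 357 = 357
  C-H: 6 × 398 = 2388
  C=C: 1 × 632 = 632
  Cl-Cl: 1 × 237 = 237
  Σ(broken) = 3614 kJ
Bonds formed (products):
  C-C: 2 × 357 = 714
  C-Cl: 2 × 318 = 636
  C-H: 6 × 398 = 2388
  Σ(formed) = 3738 kJ
ΔH = Σ(broken) − Σ(formed) = 3614 − 3738 = −124 kJ
For 3× the reaction as written: 3 × (−124) = −372 kJ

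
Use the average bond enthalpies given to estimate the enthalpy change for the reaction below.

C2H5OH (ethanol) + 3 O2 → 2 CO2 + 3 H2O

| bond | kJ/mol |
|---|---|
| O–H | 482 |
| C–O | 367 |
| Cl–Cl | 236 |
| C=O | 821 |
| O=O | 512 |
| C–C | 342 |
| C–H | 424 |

Bonds broken (reactants):
  C–C: 1 × 342 = 342
  C–H: 5 × 424 = 2120
  C–O: 1 × 367 = 367
  O–H: 1 × 482 = 482
  O=O: 3 × 512 = 1536
  Σ(broken) = 4847 kJ
Bonds formed (products):
  C=O: 4 × 821 = 3284
  O–H: 6 × 482 = 2892
  Σ(formed) = 6176 kJ
ΔH = Σ(broken) − Σ(formed) = 4847 − 6176 = −1329 kJ

ΔH ≈ −1329 kJ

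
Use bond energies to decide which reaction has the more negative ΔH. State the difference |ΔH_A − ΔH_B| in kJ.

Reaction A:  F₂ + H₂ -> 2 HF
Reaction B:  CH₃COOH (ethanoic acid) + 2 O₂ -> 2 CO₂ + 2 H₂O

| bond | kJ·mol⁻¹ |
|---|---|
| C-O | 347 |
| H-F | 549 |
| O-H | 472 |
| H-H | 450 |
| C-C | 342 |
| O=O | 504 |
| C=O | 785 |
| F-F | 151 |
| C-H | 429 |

Reaction B, by 290 kJ

Reaction A:
  Bonds broken (reactants):
    F-F: 1 × 151 = 151
    H-H: 1 × 450 = 450
    Σ(broken) = 601 kJ
  Bonds formed (products):
    H-F: 2 × 549 = 1098
    Σ(formed) = 1098 kJ
  ΔH_A = 601 − 1098 = −497 kJ
Reaction B:
  Bonds broken (reactants):
    C-C: 1 × 342 = 342
    C-H: 3 × 429 = 1287
    C-O: 1 × 347 = 347
    C=O: 1 × 785 = 785
    O-H: 1 × 472 = 472
    O=O: 2 × 504 = 1008
    Σ(broken) = 4241 kJ
  Bonds formed (products):
    C=O: 4 × 785 = 3140
    O-H: 4 × 472 = 1888
    Σ(formed) = 5028 kJ
  ΔH_B = 4241 − 5028 = −787 kJ
ΔH_A − ΔH_B = +290 kJ, so reaction B has the more negative ΔH; |ΔH_A − ΔH_B| = 290 kJ.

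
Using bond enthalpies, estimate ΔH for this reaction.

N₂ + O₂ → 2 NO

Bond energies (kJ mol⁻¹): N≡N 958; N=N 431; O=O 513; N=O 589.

ΔH ≈ +293 kJ

Bonds broken (reactants):
  N≡N: 1 × 958 = 958
  O=O: 1 × 513 = 513
  Σ(broken) = 1471 kJ
Bonds formed (products):
  N=O: 2 × 589 = 1178
  Σ(formed) = 1178 kJ
ΔH = Σ(broken) − Σ(formed) = 1471 − 1178 = +293 kJ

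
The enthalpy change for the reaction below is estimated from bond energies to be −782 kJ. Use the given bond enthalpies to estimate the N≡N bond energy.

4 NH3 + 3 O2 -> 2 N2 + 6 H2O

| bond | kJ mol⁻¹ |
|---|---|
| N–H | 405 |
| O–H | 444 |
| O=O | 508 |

D(N≡N) ≈ 919 kJ/mol

Let D be the N≡N bond energy.
Σ(broken) = 12×405 + 3×508 = 6384
Σ(formed) = 2×D + 12×444 = 5328 + 2D
ΔH = Σ(broken) − Σ(formed) = (6384) − (5328 + 2D) = +1056 − 2D
Setting this equal to −782 kJ gives 2D = 1838, so D = 919 kJ/mol.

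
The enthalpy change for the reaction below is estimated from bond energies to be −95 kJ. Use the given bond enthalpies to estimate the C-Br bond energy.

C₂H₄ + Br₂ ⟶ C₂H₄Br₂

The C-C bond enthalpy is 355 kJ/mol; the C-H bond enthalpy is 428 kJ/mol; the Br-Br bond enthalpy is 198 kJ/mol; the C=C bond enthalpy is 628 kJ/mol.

Let D be the C-Br bond energy.
Σ(broken) = 1×198 + 4×428 + 1×628 = 2538
Σ(formed) = 2×D + 1×355 + 4×428 = 2067 + 2D
ΔH = Σ(broken) − Σ(formed) = (2538) − (2067 + 2D) = +471 − 2D
Setting this equal to −95 kJ gives 2D = 566, so D = 283 kJ/mol.

D(C-Br) ≈ 283 kJ/mol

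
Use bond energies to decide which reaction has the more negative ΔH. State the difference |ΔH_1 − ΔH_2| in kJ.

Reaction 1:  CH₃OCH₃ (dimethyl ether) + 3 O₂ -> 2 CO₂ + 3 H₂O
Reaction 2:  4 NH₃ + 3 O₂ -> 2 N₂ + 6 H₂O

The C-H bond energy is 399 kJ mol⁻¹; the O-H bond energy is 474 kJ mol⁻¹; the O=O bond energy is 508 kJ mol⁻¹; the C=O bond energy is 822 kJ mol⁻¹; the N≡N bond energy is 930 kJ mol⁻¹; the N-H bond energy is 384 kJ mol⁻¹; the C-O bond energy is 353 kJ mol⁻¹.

Reaction 1:
  Bonds broken (reactants):
    C-H: 6 × 399 = 2394
    C-O: 2 × 353 = 706
    O=O: 3 × 508 = 1524
    Σ(broken) = 4624 kJ
  Bonds formed (products):
    C=O: 4 × 822 = 3288
    O-H: 6 × 474 = 2844
    Σ(formed) = 6132 kJ
  ΔH_1 = 4624 − 6132 = −1508 kJ
Reaction 2:
  Bonds broken (reactants):
    N-H: 12 × 384 = 4608
    O=O: 3 × 508 = 1524
    Σ(broken) = 6132 kJ
  Bonds formed (products):
    N≡N: 2 × 930 = 1860
    O-H: 12 × 474 = 5688
    Σ(formed) = 7548 kJ
  ΔH_2 = 6132 − 7548 = −1416 kJ
ΔH_1 − ΔH_2 = −92 kJ, so reaction 1 has the more negative ΔH; |ΔH_1 − ΔH_2| = 92 kJ.

Reaction 1, by 92 kJ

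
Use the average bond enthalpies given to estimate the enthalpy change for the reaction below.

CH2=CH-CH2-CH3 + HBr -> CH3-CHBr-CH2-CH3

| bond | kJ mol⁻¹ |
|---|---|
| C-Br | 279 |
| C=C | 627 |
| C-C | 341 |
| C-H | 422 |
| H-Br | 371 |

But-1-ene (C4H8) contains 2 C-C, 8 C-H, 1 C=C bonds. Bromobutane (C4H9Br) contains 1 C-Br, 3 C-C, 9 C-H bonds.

ΔH ≈ −44 kJ

Bonds broken (reactants):
  C-C: 2 × 341 = 682
  C-H: 8 × 422 = 3376
  C=C: 1 × 627 = 627
  H-Br: 1 × 371 = 371
  Σ(broken) = 5056 kJ
Bonds formed (products):
  C-Br: 1 × 279 = 279
  C-C: 3 × 341 = 1023
  C-H: 9 × 422 = 3798
  Σ(formed) = 5100 kJ
ΔH = Σ(broken) − Σ(formed) = 5056 − 5100 = −44 kJ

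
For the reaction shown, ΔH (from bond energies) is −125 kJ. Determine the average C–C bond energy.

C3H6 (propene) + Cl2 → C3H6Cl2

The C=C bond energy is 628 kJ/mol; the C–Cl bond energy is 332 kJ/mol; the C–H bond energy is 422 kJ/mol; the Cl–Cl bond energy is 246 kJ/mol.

Let D be the C–C bond energy.
Σ(broken) = 1×D + 6×422 + 1×628 + 1×246 = 3406 + D
Σ(formed) = 2×D + 2×332 + 6×422 = 3196 + 2D
ΔH = Σ(broken) − Σ(formed) = (3406 + D) − (3196 + 2D) = +210 − D
Setting this equal to −125 kJ gives D = 335 kJ/mol.

D(C–C) ≈ 335 kJ/mol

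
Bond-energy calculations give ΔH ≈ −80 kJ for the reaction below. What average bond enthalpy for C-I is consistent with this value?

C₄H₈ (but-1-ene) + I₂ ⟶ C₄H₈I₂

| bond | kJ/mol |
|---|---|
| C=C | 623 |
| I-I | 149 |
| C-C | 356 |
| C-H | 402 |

Let D be the C-I bond energy.
Σ(broken) = 2×356 + 8×402 + 1×623 + 1×149 = 4700
Σ(formed) = 3×356 + 8×402 + 2×D = 4284 + 2D
ΔH = Σ(broken) − Σ(formed) = (4700) − (4284 + 2D) = +416 − 2D
Setting this equal to −80 kJ gives 2D = 496, so D = 248 kJ/mol.

D(C-I) ≈ 248 kJ/mol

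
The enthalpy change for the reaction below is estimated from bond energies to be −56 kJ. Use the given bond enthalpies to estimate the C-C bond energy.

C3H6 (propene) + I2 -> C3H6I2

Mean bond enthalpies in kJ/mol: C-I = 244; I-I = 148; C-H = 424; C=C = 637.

D(C-C) ≈ 353 kJ/mol

Let D be the C-C bond energy.
Σ(broken) = 1×D + 6×424 + 1×637 + 1×148 = 3329 + D
Σ(formed) = 2×D + 6×424 + 2×244 = 3032 + 2D
ΔH = Σ(broken) − Σ(formed) = (3329 + D) − (3032 + 2D) = +297 − D
Setting this equal to −56 kJ gives D = 353 kJ/mol.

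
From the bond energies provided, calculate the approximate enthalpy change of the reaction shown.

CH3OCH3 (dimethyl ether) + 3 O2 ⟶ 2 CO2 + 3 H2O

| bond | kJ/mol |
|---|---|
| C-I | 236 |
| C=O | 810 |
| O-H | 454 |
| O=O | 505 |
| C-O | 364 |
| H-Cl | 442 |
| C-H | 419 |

Bonds broken (reactants):
  C-H: 6 × 419 = 2514
  C-O: 2 × 364 = 728
  O=O: 3 × 505 = 1515
  Σ(broken) = 4757 kJ
Bonds formed (products):
  C=O: 4 × 810 = 3240
  O-H: 6 × 454 = 2724
  Σ(formed) = 5964 kJ
ΔH = Σ(broken) − Σ(formed) = 4757 − 5964 = −1207 kJ

ΔH ≈ −1207 kJ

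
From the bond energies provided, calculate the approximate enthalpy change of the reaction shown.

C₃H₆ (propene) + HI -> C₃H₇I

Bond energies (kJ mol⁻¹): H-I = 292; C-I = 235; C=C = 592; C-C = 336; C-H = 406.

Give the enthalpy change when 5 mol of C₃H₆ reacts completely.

ΔH = −465 kJ

Bonds broken (reactants):
  C-C: 1 × 336 = 336
  C-H: 6 × 406 = 2436
  C=C: 1 × 592 = 592
  H-I: 1 × 292 = 292
  Σ(broken) = 3656 kJ
Bonds formed (products):
  C-C: 2 × 336 = 672
  C-H: 7 × 406 = 2842
  C-I: 1 × 235 = 235
  Σ(formed) = 3749 kJ
ΔH = Σ(broken) − Σ(formed) = 3656 − 3749 = −93 kJ
For 5× the reaction as written: 5 × (−93) = −465 kJ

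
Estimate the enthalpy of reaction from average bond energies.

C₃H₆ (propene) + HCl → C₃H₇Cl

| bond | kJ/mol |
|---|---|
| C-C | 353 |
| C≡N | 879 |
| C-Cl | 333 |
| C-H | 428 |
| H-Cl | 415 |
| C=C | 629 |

ΔH ≈ −70 kJ

Bonds broken (reactants):
  C-C: 1 × 353 = 353
  C-H: 6 × 428 = 2568
  C=C: 1 × 629 = 629
  H-Cl: 1 × 415 = 415
  Σ(broken) = 3965 kJ
Bonds formed (products):
  C-C: 2 × 353 = 706
  C-Cl: 1 × 333 = 333
  C-H: 7 × 428 = 2996
  Σ(formed) = 4035 kJ
ΔH = Σ(broken) − Σ(formed) = 3965 − 4035 = −70 kJ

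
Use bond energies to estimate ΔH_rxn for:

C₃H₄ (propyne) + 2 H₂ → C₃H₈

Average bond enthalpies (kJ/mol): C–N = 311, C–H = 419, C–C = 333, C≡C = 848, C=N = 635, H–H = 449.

Bonds broken (reactants):
  C≡C: 1 × 848 = 848
  C–C: 1 × 333 = 333
  C–H: 4 × 419 = 1676
  H–H: 2 × 449 = 898
  Σ(broken) = 3755 kJ
Bonds formed (products):
  C–C: 2 × 333 = 666
  C–H: 8 × 419 = 3352
  Σ(formed) = 4018 kJ
ΔH = Σ(broken) − Σ(formed) = 3755 − 4018 = −263 kJ

ΔH ≈ −263 kJ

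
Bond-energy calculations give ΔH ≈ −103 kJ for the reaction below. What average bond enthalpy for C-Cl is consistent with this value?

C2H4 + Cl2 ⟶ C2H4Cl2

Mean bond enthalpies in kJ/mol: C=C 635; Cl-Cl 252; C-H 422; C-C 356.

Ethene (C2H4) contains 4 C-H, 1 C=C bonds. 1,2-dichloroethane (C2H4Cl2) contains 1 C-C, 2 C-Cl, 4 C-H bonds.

Let D be the C-Cl bond energy.
Σ(broken) = 4×422 + 1×635 + 1×252 = 2575
Σ(formed) = 1×356 + 2×D + 4×422 = 2044 + 2D
ΔH = Σ(broken) − Σ(formed) = (2575) − (2044 + 2D) = +531 − 2D
Setting this equal to −103 kJ gives 2D = 634, so D = 317 kJ/mol.

D(C-Cl) ≈ 317 kJ/mol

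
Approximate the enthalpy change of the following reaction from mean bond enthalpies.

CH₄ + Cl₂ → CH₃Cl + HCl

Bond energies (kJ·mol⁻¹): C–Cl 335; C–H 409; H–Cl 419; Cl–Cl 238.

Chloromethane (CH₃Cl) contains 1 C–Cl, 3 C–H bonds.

Bonds broken (reactants):
  C–H: 4 × 409 = 1636
  Cl–Cl: 1 × 238 = 238
  Σ(broken) = 1874 kJ
Bonds formed (products):
  C–Cl: 1 × 335 = 335
  C–H: 3 × 409 = 1227
  H–Cl: 1 × 419 = 419
  Σ(formed) = 1981 kJ
ΔH = Σ(broken) − Σ(formed) = 1874 − 1981 = −107 kJ

ΔH ≈ −107 kJ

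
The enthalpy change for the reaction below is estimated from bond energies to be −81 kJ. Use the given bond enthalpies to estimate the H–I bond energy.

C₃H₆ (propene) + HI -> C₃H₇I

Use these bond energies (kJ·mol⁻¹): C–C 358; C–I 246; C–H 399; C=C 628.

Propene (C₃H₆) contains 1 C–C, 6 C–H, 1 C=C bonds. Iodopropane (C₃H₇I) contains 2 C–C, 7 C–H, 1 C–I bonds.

D(H–I) ≈ 294 kJ/mol

Let D be the H–I bond energy.
Σ(broken) = 1×358 + 6×399 + 1×628 + 1×D = 3380 + D
Σ(formed) = 2×358 + 7×399 + 1×246 = 3755
ΔH = Σ(broken) − Σ(formed) = (3380 + D) − (3755) = −375 + D
Setting this equal to −81 kJ gives D = 294 kJ/mol.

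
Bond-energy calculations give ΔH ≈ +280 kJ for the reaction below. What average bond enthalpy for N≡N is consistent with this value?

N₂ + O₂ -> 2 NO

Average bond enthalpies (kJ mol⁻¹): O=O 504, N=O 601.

Let D be the N≡N bond energy.
Σ(broken) = 1×D + 1×504 = 504 + D
Σ(formed) = 2×601 = 1202
ΔH = Σ(broken) − Σ(formed) = (504 + D) − (1202) = −698 + D
Setting this equal to +280 kJ gives D = 978 kJ/mol.

D(N≡N) ≈ 978 kJ/mol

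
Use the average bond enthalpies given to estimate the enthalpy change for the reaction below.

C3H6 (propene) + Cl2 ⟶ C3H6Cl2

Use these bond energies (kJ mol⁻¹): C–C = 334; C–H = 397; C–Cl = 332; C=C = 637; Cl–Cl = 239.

Bonds broken (reactants):
  C–C: 1 × 334 = 334
  C–H: 6 × 397 = 2382
  C=C: 1 × 637 = 637
  Cl–Cl: 1 × 239 = 239
  Σ(broken) = 3592 kJ
Bonds formed (products):
  C–C: 2 × 334 = 668
  C–Cl: 2 × 332 = 664
  C–H: 6 × 397 = 2382
  Σ(formed) = 3714 kJ
ΔH = Σ(broken) − Σ(formed) = 3592 − 3714 = −122 kJ

ΔH ≈ −122 kJ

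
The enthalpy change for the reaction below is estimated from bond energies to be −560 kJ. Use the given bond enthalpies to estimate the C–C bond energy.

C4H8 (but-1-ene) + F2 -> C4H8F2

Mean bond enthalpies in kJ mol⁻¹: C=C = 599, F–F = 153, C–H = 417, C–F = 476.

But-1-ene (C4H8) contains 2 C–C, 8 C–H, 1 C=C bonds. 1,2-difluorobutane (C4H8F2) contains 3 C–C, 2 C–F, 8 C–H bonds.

Let D be the C–C bond energy.
Σ(broken) = 2×D + 8×417 + 1×599 + 1×153 = 4088 + 2D
Σ(formed) = 3×D + 2×476 + 8×417 = 4288 + 3D
ΔH = Σ(broken) − Σ(formed) = (4088 + 2D) − (4288 + 3D) = −200 − D
Setting this equal to −560 kJ gives D = 360 kJ/mol.

D(C–C) ≈ 360 kJ/mol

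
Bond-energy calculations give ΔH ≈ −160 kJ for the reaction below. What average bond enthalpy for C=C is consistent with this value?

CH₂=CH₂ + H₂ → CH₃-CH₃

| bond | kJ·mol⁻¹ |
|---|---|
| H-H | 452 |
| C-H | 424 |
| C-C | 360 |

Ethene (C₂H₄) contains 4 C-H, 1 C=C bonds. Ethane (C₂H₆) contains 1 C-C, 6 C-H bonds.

D(C=C) ≈ 596 kJ/mol

Let D be the C=C bond energy.
Σ(broken) = 4×424 + 1×D + 1×452 = 2148 + D
Σ(formed) = 1×360 + 6×424 = 2904
ΔH = Σ(broken) − Σ(formed) = (2148 + D) − (2904) = −756 + D
Setting this equal to −160 kJ gives D = 596 kJ/mol.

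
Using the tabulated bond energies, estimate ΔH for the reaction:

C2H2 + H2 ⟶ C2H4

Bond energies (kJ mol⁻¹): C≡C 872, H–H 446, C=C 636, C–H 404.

Bonds broken (reactants):
  C≡C: 1 × 872 = 872
  C–H: 2 × 404 = 808
  H–H: 1 × 446 = 446
  Σ(broken) = 2126 kJ
Bonds formed (products):
  C–H: 4 × 404 = 1616
  C=C: 1 × 636 = 636
  Σ(formed) = 2252 kJ
ΔH = Σ(broken) − Σ(formed) = 2126 − 2252 = −126 kJ

ΔH ≈ −126 kJ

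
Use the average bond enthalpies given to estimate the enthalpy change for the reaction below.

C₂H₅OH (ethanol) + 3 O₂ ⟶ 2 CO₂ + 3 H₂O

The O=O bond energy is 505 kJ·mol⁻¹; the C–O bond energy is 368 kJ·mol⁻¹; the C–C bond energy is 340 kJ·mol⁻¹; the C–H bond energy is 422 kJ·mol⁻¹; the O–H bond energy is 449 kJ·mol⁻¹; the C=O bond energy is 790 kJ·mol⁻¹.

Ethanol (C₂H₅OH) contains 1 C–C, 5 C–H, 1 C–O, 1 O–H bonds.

Bonds broken (reactants):
  C–C: 1 × 340 = 340
  C–H: 5 × 422 = 2110
  C–O: 1 × 368 = 368
  O–H: 1 × 449 = 449
  O=O: 3 × 505 = 1515
  Σ(broken) = 4782 kJ
Bonds formed (products):
  C=O: 4 × 790 = 3160
  O–H: 6 × 449 = 2694
  Σ(formed) = 5854 kJ
ΔH = Σ(broken) − Σ(formed) = 4782 − 5854 = −1072 kJ

ΔH ≈ −1072 kJ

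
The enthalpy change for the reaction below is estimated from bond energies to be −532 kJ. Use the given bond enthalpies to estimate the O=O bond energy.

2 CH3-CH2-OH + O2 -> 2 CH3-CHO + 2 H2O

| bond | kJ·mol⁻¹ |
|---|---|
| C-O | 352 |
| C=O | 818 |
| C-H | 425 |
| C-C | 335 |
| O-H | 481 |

Let D be the O=O bond energy.
Σ(broken) = 2×335 + 10×425 + 2×352 + 2×481 + 1×D = 6586 + D
Σ(formed) = 2×335 + 8×425 + 2×818 + 4×481 = 7630
ΔH = Σ(broken) − Σ(formed) = (6586 + D) − (7630) = −1044 + D
Setting this equal to −532 kJ gives D = 512 kJ/mol.

D(O=O) ≈ 512 kJ/mol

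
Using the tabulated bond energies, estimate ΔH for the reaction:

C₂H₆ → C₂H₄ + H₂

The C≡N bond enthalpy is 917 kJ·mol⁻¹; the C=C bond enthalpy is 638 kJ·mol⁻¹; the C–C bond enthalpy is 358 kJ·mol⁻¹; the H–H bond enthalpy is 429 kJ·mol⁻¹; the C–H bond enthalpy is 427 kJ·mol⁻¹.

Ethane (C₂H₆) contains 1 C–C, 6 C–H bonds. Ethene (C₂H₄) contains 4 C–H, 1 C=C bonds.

ΔH ≈ +145 kJ

Bonds broken (reactants):
  C–C: 1 × 358 = 358
  C–H: 6 × 427 = 2562
  Σ(broken) = 2920 kJ
Bonds formed (products):
  C–H: 4 × 427 = 1708
  C=C: 1 × 638 = 638
  H–H: 1 × 429 = 429
  Σ(formed) = 2775 kJ
ΔH = Σ(broken) − Σ(formed) = 2920 − 2775 = +145 kJ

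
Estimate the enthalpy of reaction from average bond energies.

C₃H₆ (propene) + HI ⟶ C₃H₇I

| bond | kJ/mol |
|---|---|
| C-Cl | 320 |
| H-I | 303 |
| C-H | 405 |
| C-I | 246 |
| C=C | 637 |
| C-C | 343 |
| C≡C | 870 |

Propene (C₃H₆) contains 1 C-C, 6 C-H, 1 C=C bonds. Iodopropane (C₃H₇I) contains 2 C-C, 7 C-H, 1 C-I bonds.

Bonds broken (reactants):
  C-C: 1 × 343 = 343
  C-H: 6 × 405 = 2430
  C=C: 1 × 637 = 637
  H-I: 1 × 303 = 303
  Σ(broken) = 3713 kJ
Bonds formed (products):
  C-C: 2 × 343 = 686
  C-H: 7 × 405 = 2835
  C-I: 1 × 246 = 246
  Σ(formed) = 3767 kJ
ΔH = Σ(broken) − Σ(formed) = 3713 − 3767 = −54 kJ

ΔH ≈ −54 kJ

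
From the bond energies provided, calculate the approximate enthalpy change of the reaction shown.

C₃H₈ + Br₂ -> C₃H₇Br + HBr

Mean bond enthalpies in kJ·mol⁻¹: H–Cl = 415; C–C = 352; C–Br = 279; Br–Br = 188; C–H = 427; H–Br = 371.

Bonds broken (reactants):
  Br–Br: 1 × 188 = 188
  C–C: 2 × 352 = 704
  C–H: 8 × 427 = 3416
  Σ(broken) = 4308 kJ
Bonds formed (products):
  C–Br: 1 × 279 = 279
  C–C: 2 × 352 = 704
  C–H: 7 × 427 = 2989
  H–Br: 1 × 371 = 371
  Σ(formed) = 4343 kJ
ΔH = Σ(broken) − Σ(formed) = 4308 − 4343 = −35 kJ

ΔH ≈ −35 kJ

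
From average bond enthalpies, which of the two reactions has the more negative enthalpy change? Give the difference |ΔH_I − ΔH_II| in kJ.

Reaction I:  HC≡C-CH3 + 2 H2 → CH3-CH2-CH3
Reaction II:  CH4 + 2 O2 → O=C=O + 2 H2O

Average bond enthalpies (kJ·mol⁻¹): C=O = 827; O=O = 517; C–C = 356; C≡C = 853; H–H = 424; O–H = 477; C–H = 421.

Reaction II, by 505 kJ

Reaction I:
  Bonds broken (reactants):
    C≡C: 1 × 853 = 853
    C–C: 1 × 356 = 356
    C–H: 4 × 421 = 1684
    H–H: 2 × 424 = 848
    Σ(broken) = 3741 kJ
  Bonds formed (products):
    C–C: 2 × 356 = 712
    C–H: 8 × 421 = 3368
    Σ(formed) = 4080 kJ
  ΔH_I = 3741 − 4080 = −339 kJ
Reaction II:
  Bonds broken (reactants):
    C–H: 4 × 421 = 1684
    O=O: 2 × 517 = 1034
    Σ(broken) = 2718 kJ
  Bonds formed (products):
    C=O: 2 × 827 = 1654
    O–H: 4 × 477 = 1908
    Σ(formed) = 3562 kJ
  ΔH_II = 2718 − 3562 = −844 kJ
ΔH_I − ΔH_II = +505 kJ, so reaction II has the more negative ΔH; |ΔH_I − ΔH_II| = 505 kJ.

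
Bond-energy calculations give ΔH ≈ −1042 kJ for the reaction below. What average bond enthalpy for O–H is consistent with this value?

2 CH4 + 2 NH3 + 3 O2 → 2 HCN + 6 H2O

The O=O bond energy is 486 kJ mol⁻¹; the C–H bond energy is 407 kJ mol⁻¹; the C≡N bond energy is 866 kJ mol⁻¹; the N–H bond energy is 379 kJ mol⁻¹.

D(O–H) ≈ 457 kJ/mol

Let D be the O–H bond energy.
Σ(broken) = 8×407 + 6×379 + 3×486 = 6988
Σ(formed) = 2×866 + 2×407 + 12×D = 2546 + 12D
ΔH = Σ(broken) − Σ(formed) = (6988) − (2546 + 12D) = +4442 − 12D
Setting this equal to −1042 kJ gives 12D = 5484, so D = 457 kJ/mol.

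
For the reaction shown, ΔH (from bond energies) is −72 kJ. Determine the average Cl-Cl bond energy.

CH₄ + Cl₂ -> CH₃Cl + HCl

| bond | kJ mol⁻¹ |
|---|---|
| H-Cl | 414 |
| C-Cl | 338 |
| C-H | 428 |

Let D be the Cl-Cl bond energy.
Σ(broken) = 4×428 + 1×D = 1712 + D
Σ(formed) = 1×338 + 3×428 + 1×414 = 2036
ΔH = Σ(broken) − Σ(formed) = (1712 + D) − (2036) = −324 + D
Setting this equal to −72 kJ gives D = 252 kJ/mol.

D(Cl-Cl) ≈ 252 kJ/mol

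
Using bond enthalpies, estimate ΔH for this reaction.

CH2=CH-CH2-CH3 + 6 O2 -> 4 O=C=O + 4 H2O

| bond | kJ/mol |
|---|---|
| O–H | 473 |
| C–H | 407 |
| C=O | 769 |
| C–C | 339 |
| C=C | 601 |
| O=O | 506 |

ΔH ≈ −2365 kJ

Bonds broken (reactants):
  C–C: 2 × 339 = 678
  C–H: 8 × 407 = 3256
  C=C: 1 × 601 = 601
  O=O: 6 × 506 = 3036
  Σ(broken) = 7571 kJ
Bonds formed (products):
  C=O: 8 × 769 = 6152
  O–H: 8 × 473 = 3784
  Σ(formed) = 9936 kJ
ΔH = Σ(broken) − Σ(formed) = 7571 − 9936 = −2365 kJ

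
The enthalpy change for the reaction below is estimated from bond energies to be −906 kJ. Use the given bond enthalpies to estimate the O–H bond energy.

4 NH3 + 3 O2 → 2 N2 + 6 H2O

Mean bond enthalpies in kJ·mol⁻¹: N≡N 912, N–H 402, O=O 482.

Let D be the O–H bond energy.
Σ(broken) = 12×402 + 3×482 = 6270
Σ(formed) = 2×912 + 12×D = 1824 + 12D
ΔH = Σ(broken) − Σ(formed) = (6270) − (1824 + 12D) = +4446 − 12D
Setting this equal to −906 kJ gives 12D = 5352, so D = 446 kJ/mol.

D(O–H) ≈ 446 kJ/mol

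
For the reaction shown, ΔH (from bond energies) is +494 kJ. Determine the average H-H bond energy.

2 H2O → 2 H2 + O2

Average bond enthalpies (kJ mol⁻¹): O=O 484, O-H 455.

Let D be the H-H bond energy.
Σ(broken) = 4×455 = 1820
Σ(formed) = 2×D + 1×484 = 484 + 2D
ΔH = Σ(broken) − Σ(formed) = (1820) − (484 + 2D) = +1336 − 2D
Setting this equal to +494 kJ gives 2D = 842, so D = 421 kJ/mol.

D(H-H) ≈ 421 kJ/mol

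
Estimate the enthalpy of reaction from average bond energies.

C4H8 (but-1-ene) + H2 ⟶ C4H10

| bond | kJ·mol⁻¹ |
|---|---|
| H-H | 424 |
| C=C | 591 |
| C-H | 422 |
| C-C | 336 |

Bonds broken (reactants):
  C-C: 2 × 336 = 672
  C-H: 8 × 422 = 3376
  C=C: 1 × 591 = 591
  H-H: 1 × 424 = 424
  Σ(broken) = 5063 kJ
Bonds formed (products):
  C-C: 3 × 336 = 1008
  C-H: 10 × 422 = 4220
  Σ(formed) = 5228 kJ
ΔH = Σ(broken) − Σ(formed) = 5063 − 5228 = −165 kJ

ΔH ≈ −165 kJ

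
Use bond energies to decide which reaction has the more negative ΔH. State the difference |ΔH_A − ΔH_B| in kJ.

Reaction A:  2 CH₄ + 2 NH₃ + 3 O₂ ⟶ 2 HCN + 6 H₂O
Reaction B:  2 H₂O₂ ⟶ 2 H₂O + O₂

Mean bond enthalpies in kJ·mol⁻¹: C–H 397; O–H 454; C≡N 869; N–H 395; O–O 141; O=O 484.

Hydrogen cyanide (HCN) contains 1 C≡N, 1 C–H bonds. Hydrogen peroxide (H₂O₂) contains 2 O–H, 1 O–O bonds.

Reaction A:
  Bonds broken (reactants):
    C–H: 8 × 397 = 3176
    N–H: 6 × 395 = 2370
    O=O: 3 × 484 = 1452
    Σ(broken) = 6998 kJ
  Bonds formed (products):
    C≡N: 2 × 869 = 1738
    C–H: 2 × 397 = 794
    O–H: 12 × 454 = 5448
    Σ(formed) = 7980 kJ
  ΔH_A = 6998 − 7980 = −982 kJ
Reaction B:
  Bonds broken (reactants):
    O–H: 4 × 454 = 1816
    O–O: 2 × 141 = 282
    Σ(broken) = 2098 kJ
  Bonds formed (products):
    O–H: 4 × 454 = 1816
    O=O: 1 × 484 = 484
    Σ(formed) = 2300 kJ
  ΔH_B = 2098 − 2300 = −202 kJ
ΔH_A − ΔH_B = −780 kJ, so reaction A has the more negative ΔH; |ΔH_A − ΔH_B| = 780 kJ.

Reaction A, by 780 kJ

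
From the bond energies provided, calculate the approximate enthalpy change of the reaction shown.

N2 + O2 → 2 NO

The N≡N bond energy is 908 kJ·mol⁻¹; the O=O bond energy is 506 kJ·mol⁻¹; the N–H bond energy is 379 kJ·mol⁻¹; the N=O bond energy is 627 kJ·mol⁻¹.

ΔH ≈ +160 kJ

Bonds broken (reactants):
  N≡N: 1 × 908 = 908
  O=O: 1 × 506 = 506
  Σ(broken) = 1414 kJ
Bonds formed (products):
  N=O: 2 × 627 = 1254
  Σ(formed) = 1254 kJ
ΔH = Σ(broken) − Σ(formed) = 1414 − 1254 = +160 kJ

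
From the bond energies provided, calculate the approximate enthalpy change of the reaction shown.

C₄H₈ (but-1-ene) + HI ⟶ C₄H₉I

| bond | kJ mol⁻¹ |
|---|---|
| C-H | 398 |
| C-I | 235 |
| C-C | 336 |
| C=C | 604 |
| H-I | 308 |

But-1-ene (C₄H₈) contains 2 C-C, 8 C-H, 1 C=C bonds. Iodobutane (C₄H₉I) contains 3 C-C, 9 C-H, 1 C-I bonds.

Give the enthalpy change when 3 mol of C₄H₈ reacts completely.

Bonds broken (reactants):
  C-C: 2 × 336 = 672
  C-H: 8 × 398 = 3184
  C=C: 1 × 604 = 604
  H-I: 1 × 308 = 308
  Σ(broken) = 4768 kJ
Bonds formed (products):
  C-C: 3 × 336 = 1008
  C-H: 9 × 398 = 3582
  C-I: 1 × 235 = 235
  Σ(formed) = 4825 kJ
ΔH = Σ(broken) − Σ(formed) = 4768 − 4825 = −57 kJ
For 3× the reaction as written: 3 × (−57) = −171 kJ

ΔH = −171 kJ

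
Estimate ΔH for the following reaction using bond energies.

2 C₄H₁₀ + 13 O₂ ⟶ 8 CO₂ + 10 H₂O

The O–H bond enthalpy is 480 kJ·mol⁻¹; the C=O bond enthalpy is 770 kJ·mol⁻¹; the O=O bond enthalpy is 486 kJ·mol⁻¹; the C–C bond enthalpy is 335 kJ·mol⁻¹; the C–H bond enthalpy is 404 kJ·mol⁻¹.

Bonds broken (reactants):
  C–C: 6 × 335 = 2010
  C–H: 20 × 404 = 8080
  O=O: 13 × 486 = 6318
  Σ(broken) = 16408 kJ
Bonds formed (products):
  C=O: 16 × 770 = 12320
  O–H: 20 × 480 = 9600
  Σ(formed) = 21920 kJ
ΔH = Σ(broken) − Σ(formed) = 16408 − 21920 = −5512 kJ

ΔH ≈ −5512 kJ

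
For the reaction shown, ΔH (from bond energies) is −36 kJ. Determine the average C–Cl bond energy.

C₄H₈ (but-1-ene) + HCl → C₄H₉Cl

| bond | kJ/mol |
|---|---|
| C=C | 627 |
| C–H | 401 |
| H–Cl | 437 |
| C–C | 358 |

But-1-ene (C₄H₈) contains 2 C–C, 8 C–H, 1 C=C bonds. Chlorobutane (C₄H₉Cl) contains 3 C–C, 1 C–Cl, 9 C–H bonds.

Let D be the C–Cl bond energy.
Σ(broken) = 2×358 + 8×401 + 1×627 + 1×437 = 4988
Σ(formed) = 3×358 + 1×D + 9×401 = 4683 + D
ΔH = Σ(broken) − Σ(formed) = (4988) − (4683 + D) = +305 − D
Setting this equal to −36 kJ gives D = 341 kJ/mol.

D(C–Cl) ≈ 341 kJ/mol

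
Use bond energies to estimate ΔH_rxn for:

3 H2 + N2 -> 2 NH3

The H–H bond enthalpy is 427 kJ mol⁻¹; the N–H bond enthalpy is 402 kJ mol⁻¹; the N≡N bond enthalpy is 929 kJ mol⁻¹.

ΔH ≈ −202 kJ

Bonds broken (reactants):
  H–H: 3 × 427 = 1281
  N≡N: 1 × 929 = 929
  Σ(broken) = 2210 kJ
Bonds formed (products):
  N–H: 6 × 402 = 2412
  Σ(formed) = 2412 kJ
ΔH = Σ(broken) − Σ(formed) = 2210 − 2412 = −202 kJ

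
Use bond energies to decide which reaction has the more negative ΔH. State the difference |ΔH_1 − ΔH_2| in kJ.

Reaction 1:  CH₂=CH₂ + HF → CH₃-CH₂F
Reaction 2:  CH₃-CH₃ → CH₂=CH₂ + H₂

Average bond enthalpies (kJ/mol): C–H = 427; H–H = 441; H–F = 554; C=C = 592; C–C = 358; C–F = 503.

Reaction 1:
  Bonds broken (reactants):
    C–H: 4 × 427 = 1708
    C=C: 1 × 592 = 592
    H–F: 1 × 554 = 554
    Σ(broken) = 2854 kJ
  Bonds formed (products):
    C–C: 1 × 358 = 358
    C–F: 1 × 503 = 503
    C–H: 5 × 427 = 2135
    Σ(formed) = 2996 kJ
  ΔH_1 = 2854 − 2996 = −142 kJ
Reaction 2:
  Bonds broken (reactants):
    C–C: 1 × 358 = 358
    C–H: 6 × 427 = 2562
    Σ(broken) = 2920 kJ
  Bonds formed (products):
    C–H: 4 × 427 = 1708
    C=C: 1 × 592 = 592
    H–H: 1 × 441 = 441
    Σ(formed) = 2741 kJ
  ΔH_2 = 2920 − 2741 = +179 kJ
ΔH_1 − ΔH_2 = −321 kJ, so reaction 1 has the more negative ΔH; |ΔH_1 − ΔH_2| = 321 kJ.

Reaction 1, by 321 kJ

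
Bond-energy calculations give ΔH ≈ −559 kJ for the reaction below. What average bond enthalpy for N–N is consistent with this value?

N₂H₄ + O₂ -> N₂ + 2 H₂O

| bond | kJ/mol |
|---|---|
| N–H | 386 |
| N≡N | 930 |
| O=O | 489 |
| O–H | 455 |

Let D be the N–N bond energy.
Σ(broken) = 4×386 + 1×D + 1×489 = 2033 + D
Σ(formed) = 1×930 + 4×455 = 2750
ΔH = Σ(broken) − Σ(formed) = (2033 + D) − (2750) = −717 + D
Setting this equal to −559 kJ gives D = 158 kJ/mol.

D(N–N) ≈ 158 kJ/mol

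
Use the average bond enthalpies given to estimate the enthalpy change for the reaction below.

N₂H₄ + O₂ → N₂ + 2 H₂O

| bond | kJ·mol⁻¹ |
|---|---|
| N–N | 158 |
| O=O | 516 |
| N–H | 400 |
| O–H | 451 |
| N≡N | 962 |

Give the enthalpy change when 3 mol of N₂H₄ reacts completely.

Bonds broken (reactants):
  N–H: 4 × 400 = 1600
  N–N: 1 × 158 = 158
  O=O: 1 × 516 = 516
  Σ(broken) = 2274 kJ
Bonds formed (products):
  N≡N: 1 × 962 = 962
  O–H: 4 × 451 = 1804
  Σ(formed) = 2766 kJ
ΔH = Σ(broken) − Σ(formed) = 2274 − 2766 = −492 kJ
For 3× the reaction as written: 3 × (−492) = −1476 kJ

ΔH = −1476 kJ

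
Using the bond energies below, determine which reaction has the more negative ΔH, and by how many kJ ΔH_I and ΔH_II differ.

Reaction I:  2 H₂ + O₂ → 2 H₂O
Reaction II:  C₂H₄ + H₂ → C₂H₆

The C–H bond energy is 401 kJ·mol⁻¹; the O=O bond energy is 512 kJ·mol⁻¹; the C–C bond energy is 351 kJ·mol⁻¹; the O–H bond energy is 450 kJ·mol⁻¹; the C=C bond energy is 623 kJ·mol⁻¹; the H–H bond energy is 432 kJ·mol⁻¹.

Reaction I, by 326 kJ

Reaction I:
  Bonds broken (reactants):
    H–H: 2 × 432 = 864
    O=O: 1 × 512 = 512
    Σ(broken) = 1376 kJ
  Bonds formed (products):
    O–H: 4 × 450 = 1800
    Σ(formed) = 1800 kJ
  ΔH_I = 1376 − 1800 = −424 kJ
Reaction II:
  Bonds broken (reactants):
    C–H: 4 × 401 = 1604
    C=C: 1 × 623 = 623
    H–H: 1 × 432 = 432
    Σ(broken) = 2659 kJ
  Bonds formed (products):
    C–C: 1 × 351 = 351
    C–H: 6 × 401 = 2406
    Σ(formed) = 2757 kJ
  ΔH_II = 2659 − 2757 = −98 kJ
ΔH_I − ΔH_II = −326 kJ, so reaction I has the more negative ΔH; |ΔH_I − ΔH_II| = 326 kJ.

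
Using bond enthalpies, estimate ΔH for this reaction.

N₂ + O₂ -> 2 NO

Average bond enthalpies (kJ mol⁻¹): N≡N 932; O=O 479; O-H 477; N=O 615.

Bonds broken (reactants):
  N≡N: 1 × 932 = 932
  O=O: 1 × 479 = 479
  Σ(broken) = 1411 kJ
Bonds formed (products):
  N=O: 2 × 615 = 1230
  Σ(formed) = 1230 kJ
ΔH = Σ(broken) − Σ(formed) = 1411 − 1230 = +181 kJ

ΔH ≈ +181 kJ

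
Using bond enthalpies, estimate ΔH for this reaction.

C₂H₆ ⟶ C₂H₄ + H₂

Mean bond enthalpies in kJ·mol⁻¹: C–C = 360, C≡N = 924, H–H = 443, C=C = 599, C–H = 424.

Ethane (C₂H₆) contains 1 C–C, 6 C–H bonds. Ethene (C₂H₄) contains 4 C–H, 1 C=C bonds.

Bonds broken (reactants):
  C–C: 1 × 360 = 360
  C–H: 6 × 424 = 2544
  Σ(broken) = 2904 kJ
Bonds formed (products):
  C–H: 4 × 424 = 1696
  C=C: 1 × 599 = 599
  H–H: 1 × 443 = 443
  Σ(formed) = 2738 kJ
ΔH = Σ(broken) − Σ(formed) = 2904 − 2738 = +166 kJ

ΔH ≈ +166 kJ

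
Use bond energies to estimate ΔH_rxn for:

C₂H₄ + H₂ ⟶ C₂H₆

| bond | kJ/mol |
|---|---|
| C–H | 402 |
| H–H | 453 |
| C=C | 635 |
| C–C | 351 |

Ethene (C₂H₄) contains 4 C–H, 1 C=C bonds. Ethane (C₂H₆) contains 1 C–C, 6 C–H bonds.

Bonds broken (reactants):
  C–H: 4 × 402 = 1608
  C=C: 1 × 635 = 635
  H–H: 1 × 453 = 453
  Σ(broken) = 2696 kJ
Bonds formed (products):
  C–C: 1 × 351 = 351
  C–H: 6 × 402 = 2412
  Σ(formed) = 2763 kJ
ΔH = Σ(broken) − Σ(formed) = 2696 − 2763 = −67 kJ

ΔH ≈ −67 kJ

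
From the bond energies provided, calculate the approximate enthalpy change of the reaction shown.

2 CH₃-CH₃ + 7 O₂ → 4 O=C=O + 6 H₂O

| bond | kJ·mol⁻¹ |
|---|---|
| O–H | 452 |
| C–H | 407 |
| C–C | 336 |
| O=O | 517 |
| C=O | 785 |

Bonds broken (reactants):
  C–C: 2 × 336 = 672
  C–H: 12 × 407 = 4884
  O=O: 7 × 517 = 3619
  Σ(broken) = 9175 kJ
Bonds formed (products):
  C=O: 8 × 785 = 6280
  O–H: 12 × 452 = 5424
  Σ(formed) = 11704 kJ
ΔH = Σ(broken) − Σ(formed) = 9175 − 11704 = −2529 kJ

ΔH ≈ −2529 kJ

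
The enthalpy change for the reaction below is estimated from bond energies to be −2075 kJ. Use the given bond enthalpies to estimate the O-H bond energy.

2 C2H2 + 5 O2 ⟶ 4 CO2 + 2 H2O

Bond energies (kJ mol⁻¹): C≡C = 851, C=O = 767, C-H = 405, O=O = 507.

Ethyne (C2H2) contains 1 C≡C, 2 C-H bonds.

Let D be the O-H bond energy.
Σ(broken) = 2×851 + 4×405 + 5×507 = 5857
Σ(formed) = 8×767 + 4×D = 6136 + 4D
ΔH = Σ(broken) − Σ(formed) = (5857) − (6136 + 4D) = −279 − 4D
Setting this equal to −2075 kJ gives 4D = 1796, so D = 449 kJ/mol.

D(O-H) ≈ 449 kJ/mol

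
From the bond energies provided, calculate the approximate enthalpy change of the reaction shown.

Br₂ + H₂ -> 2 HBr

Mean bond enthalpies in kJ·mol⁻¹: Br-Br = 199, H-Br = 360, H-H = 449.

Bonds broken (reactants):
  Br-Br: 1 × 199 = 199
  H-H: 1 × 449 = 449
  Σ(broken) = 648 kJ
Bonds formed (products):
  H-Br: 2 × 360 = 720
  Σ(formed) = 720 kJ
ΔH = Σ(broken) − Σ(formed) = 648 − 720 = −72 kJ

ΔH ≈ −72 kJ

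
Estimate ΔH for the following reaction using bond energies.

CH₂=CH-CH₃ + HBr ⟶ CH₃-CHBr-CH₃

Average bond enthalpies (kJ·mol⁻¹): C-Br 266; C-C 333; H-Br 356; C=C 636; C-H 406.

ΔH ≈ −13 kJ

Bonds broken (reactants):
  C-C: 1 × 333 = 333
  C-H: 6 × 406 = 2436
  C=C: 1 × 636 = 636
  H-Br: 1 × 356 = 356
  Σ(broken) = 3761 kJ
Bonds formed (products):
  C-Br: 1 × 266 = 266
  C-C: 2 × 333 = 666
  C-H: 7 × 406 = 2842
  Σ(formed) = 3774 kJ
ΔH = Σ(broken) − Σ(formed) = 3761 − 3774 = −13 kJ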